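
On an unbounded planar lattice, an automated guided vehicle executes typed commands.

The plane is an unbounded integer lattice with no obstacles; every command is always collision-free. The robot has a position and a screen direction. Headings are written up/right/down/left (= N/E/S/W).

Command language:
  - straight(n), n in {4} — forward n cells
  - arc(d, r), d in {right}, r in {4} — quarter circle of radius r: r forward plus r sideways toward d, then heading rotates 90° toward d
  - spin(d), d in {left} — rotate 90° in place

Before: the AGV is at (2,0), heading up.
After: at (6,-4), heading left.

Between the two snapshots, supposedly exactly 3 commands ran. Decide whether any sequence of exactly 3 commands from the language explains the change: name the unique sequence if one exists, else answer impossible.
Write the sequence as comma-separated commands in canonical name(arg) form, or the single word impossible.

key: cell and facing (now W) both changed — the 3 commands mix motion and turning
start: at (2,0), heading up
[1] after arc(right, 4): at (6,4), heading right
[2] after arc(right, 4): at (10,0), heading down
[3] after arc(right, 4): at (6,-4), heading left
no other 3-command option fits: unique.

arc(right, 4), arc(right, 4), arc(right, 4)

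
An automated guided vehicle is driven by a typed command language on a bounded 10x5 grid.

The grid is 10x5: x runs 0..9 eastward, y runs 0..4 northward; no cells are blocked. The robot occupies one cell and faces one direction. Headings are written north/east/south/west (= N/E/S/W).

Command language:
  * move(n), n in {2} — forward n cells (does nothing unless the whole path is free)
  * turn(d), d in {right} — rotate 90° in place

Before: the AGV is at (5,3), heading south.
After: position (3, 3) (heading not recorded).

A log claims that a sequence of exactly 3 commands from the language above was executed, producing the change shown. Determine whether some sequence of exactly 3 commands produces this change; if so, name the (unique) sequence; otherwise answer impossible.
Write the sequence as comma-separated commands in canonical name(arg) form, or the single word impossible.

from: at (5,3), heading south
step 1 (turn(right)): at (5,3), heading west
step 2 (move(2)): at (3,3), heading west
step 3 (turn(right)): at (3,3), heading north
no other 3-command option fits: unique.

turn(right), move(2), turn(right)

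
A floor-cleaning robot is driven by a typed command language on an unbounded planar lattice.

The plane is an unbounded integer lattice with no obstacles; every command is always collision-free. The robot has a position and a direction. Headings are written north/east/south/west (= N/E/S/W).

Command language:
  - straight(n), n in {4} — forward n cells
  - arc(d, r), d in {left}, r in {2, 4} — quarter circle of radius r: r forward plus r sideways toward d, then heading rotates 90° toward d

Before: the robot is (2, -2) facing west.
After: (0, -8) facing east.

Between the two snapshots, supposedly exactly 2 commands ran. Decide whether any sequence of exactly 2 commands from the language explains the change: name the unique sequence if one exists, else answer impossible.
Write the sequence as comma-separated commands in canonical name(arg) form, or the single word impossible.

arc(left, 4), arc(left, 2)

key: cell and facing (now E) both changed — the 2 commands mix motion and turning
t0: (2, -2) facing west
t=1 arc(left, 4) ⇒ (-2, -6) facing south
t=2 arc(left, 2) ⇒ (0, -8) facing east
no other 2-command option fits: unique.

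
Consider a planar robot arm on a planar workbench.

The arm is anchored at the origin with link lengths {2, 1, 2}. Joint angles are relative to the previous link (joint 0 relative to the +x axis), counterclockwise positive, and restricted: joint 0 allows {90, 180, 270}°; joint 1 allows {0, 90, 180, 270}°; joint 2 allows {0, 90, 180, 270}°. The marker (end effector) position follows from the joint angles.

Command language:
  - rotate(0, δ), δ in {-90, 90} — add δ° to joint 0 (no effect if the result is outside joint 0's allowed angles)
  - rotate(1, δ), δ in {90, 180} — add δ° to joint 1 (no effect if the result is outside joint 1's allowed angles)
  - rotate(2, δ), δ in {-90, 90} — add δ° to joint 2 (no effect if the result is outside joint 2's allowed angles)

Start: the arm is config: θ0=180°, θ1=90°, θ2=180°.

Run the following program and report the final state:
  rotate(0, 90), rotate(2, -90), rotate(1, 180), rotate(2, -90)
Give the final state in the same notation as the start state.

from: config: θ0=180°, θ1=90°, θ2=180°
1. rotate(0, 90) → config: θ0=270°, θ1=90°, θ2=180°
2. rotate(2, -90) → config: θ0=270°, θ1=90°, θ2=90°
3. rotate(1, 180) → config: θ0=270°, θ1=270°, θ2=90°
4. rotate(2, -90) → config: θ0=270°, θ1=270°, θ2=0°

config: θ0=270°, θ1=270°, θ2=0°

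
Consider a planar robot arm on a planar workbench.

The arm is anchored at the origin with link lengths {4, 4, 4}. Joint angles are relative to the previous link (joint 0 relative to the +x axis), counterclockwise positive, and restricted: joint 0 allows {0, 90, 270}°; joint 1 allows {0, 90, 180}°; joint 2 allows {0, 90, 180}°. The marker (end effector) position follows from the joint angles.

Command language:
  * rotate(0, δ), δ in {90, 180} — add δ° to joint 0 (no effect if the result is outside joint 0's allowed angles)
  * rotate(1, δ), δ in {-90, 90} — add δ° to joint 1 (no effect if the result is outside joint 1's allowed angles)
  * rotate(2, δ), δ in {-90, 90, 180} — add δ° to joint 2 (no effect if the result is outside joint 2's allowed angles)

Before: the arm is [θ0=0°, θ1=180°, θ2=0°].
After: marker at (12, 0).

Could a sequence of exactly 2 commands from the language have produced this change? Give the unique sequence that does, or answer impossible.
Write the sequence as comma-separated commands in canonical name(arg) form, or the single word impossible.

rotate(1, -90), rotate(1, -90)

t0: [θ0=0°, θ1=180°, θ2=0°]
t=1 rotate(1, -90) ⇒ [θ0=0°, θ1=90°, θ2=0°]
t=2 rotate(1, -90) ⇒ [θ0=0°, θ1=0°, θ2=0°]
no rival 2-sequence matches.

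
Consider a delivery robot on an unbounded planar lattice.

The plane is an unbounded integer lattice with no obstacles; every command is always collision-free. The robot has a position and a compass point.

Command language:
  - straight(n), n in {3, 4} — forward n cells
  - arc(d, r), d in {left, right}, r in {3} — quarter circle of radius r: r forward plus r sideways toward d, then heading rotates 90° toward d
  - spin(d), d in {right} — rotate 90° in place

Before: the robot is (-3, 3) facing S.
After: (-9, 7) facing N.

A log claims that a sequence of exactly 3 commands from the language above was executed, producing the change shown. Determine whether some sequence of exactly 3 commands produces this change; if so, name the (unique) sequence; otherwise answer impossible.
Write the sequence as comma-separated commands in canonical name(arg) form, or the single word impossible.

key: cell and facing (now N) both changed — the 3 commands mix motion and turning
begin: (-3, 3) facing S
[1] after arc(right, 3): (-6, 0) facing W
[2] after arc(right, 3): (-9, 3) facing N
[3] after straight(4): (-9, 7) facing N
no rival 3-sequence matches.

arc(right, 3), arc(right, 3), straight(4)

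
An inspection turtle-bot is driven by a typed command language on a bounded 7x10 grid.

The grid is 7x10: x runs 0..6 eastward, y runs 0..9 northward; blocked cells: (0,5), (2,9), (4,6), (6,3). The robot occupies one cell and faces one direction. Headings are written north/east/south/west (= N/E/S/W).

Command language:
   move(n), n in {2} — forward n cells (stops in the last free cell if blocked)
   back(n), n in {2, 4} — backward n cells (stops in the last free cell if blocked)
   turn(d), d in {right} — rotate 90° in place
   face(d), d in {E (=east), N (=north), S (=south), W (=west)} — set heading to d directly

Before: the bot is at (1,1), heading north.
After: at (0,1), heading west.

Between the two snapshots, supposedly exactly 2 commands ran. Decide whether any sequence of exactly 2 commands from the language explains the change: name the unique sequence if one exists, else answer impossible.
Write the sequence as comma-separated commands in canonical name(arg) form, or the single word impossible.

key: move(2) runs into the grid edge before its full distance
start: at (1,1), heading north
t=1 face(W) ⇒ at (1,1), heading west
t=2 move(2) ⇒ at (0,1), heading west
all 64 alternatives checked — unique.

face(W), move(2)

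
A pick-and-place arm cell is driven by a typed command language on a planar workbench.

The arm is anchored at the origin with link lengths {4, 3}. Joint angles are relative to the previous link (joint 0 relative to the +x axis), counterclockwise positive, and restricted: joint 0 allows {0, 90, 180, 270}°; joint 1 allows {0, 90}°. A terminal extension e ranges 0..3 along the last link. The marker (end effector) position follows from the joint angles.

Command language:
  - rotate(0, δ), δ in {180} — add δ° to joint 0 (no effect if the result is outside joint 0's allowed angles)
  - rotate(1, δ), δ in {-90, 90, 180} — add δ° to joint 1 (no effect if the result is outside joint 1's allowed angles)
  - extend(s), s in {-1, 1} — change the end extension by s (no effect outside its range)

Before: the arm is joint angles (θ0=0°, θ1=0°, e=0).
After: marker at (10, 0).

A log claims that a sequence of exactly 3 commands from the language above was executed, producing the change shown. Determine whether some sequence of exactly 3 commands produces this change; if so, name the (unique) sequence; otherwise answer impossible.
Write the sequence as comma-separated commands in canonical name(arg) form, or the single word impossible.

t0: joint angles (θ0=0°, θ1=0°, e=0)
[1] after extend(1): joint angles (θ0=0°, θ1=0°, e=1)
[2] after extend(1): joint angles (θ0=0°, θ1=0°, e=2)
[3] after extend(1): joint angles (θ0=0°, θ1=0°, e=3)
uniquely the one of 216 3-step routes that fits.

extend(1), extend(1), extend(1)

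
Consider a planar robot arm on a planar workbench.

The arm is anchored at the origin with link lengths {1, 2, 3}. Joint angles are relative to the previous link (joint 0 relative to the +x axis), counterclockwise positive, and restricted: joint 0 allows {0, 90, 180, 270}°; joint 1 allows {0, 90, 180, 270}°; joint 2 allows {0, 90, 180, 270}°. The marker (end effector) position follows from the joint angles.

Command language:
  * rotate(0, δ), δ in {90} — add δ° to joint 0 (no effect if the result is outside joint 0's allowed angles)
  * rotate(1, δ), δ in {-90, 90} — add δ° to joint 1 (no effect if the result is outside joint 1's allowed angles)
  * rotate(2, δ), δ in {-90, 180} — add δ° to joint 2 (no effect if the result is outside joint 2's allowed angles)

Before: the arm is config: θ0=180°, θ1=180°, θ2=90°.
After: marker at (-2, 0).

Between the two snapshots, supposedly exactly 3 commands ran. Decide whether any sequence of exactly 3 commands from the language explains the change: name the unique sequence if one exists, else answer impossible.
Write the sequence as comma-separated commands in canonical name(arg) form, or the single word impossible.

t0: config: θ0=180°, θ1=180°, θ2=90°
step 1 (rotate(2, -90)): config: θ0=180°, θ1=180°, θ2=0°
step 2 (rotate(2, -90)): config: θ0=180°, θ1=180°, θ2=270°
step 3 (rotate(2, -90)): config: θ0=180°, θ1=180°, θ2=180°
no rival 3-sequence matches.

rotate(2, -90), rotate(2, -90), rotate(2, -90)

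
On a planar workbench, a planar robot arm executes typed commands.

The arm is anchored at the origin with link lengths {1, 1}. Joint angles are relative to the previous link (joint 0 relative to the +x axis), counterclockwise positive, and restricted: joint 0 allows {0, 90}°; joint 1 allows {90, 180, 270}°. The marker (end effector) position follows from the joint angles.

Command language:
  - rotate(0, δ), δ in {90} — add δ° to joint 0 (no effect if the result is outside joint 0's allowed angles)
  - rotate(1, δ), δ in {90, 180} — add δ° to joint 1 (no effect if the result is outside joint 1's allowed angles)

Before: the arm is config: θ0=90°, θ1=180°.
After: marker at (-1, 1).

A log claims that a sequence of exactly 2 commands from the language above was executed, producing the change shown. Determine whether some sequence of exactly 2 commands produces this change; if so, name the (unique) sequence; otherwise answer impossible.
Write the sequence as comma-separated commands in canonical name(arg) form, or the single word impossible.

key: running rotate(1, 180) before rotate(1, 90) would end elsewhere — order is forced
t0: config: θ0=90°, θ1=180°
1. rotate(1, 90) → config: θ0=90°, θ1=270°
2. rotate(1, 180) → config: θ0=90°, θ1=90°
uniquely the one of 9 2-step routes that fits.

rotate(1, 90), rotate(1, 180)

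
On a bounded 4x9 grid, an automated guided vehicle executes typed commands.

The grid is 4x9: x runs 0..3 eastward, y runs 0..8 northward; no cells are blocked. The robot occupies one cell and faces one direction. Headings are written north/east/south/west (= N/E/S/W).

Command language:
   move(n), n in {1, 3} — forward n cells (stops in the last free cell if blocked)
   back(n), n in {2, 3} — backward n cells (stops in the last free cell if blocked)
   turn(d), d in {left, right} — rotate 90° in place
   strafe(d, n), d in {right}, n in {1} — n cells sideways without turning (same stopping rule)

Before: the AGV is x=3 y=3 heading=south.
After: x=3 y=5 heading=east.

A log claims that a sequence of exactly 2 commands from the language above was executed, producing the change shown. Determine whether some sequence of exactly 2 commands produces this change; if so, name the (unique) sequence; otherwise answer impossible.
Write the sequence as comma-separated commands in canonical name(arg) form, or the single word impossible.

key: cell and facing (now E) both changed — the 2 commands mix motion and turning
start: x=3 y=3 heading=south
1. back(2) → x=3 y=5 heading=south
2. turn(left) → x=3 y=5 heading=east
uniquely the one of 49 2-step routes that fits.

back(2), turn(left)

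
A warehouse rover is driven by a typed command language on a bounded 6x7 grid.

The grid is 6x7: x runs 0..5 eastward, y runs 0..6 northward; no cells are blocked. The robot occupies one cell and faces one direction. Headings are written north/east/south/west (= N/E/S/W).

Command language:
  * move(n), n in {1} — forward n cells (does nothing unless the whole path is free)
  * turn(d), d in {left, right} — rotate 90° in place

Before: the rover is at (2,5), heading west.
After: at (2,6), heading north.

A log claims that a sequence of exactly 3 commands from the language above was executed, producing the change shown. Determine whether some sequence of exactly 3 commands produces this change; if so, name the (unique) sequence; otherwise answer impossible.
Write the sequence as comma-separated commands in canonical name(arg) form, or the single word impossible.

turn(right), move(1), move(1)

key: the second move(1) would leave the grid, so it does nothing
start: at (2,5), heading west
step 1 (turn(right)): at (2,5), heading north
step 2 (move(1)): at (2,6), heading north
step 3 (move(1)): at (2,6), heading north
all 27 alternatives checked — unique.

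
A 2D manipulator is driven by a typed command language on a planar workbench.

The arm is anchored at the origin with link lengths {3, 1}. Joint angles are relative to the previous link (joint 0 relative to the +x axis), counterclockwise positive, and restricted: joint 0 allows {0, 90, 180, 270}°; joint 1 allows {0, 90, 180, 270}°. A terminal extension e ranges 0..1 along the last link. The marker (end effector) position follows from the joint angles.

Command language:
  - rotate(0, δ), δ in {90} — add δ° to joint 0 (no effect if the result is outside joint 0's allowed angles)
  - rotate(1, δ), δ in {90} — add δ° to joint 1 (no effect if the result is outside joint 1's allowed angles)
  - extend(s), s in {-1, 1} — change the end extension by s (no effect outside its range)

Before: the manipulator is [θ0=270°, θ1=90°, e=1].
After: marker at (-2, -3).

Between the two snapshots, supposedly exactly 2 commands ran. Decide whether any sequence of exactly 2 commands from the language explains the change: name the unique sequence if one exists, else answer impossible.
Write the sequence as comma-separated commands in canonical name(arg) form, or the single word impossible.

rotate(1, 90), rotate(1, 90)

t0: [θ0=270°, θ1=90°, e=1]
[1] after rotate(1, 90): [θ0=270°, θ1=180°, e=1]
[2] after rotate(1, 90): [θ0=270°, θ1=270°, e=1]
uniquely the one of 16 2-step routes that fits.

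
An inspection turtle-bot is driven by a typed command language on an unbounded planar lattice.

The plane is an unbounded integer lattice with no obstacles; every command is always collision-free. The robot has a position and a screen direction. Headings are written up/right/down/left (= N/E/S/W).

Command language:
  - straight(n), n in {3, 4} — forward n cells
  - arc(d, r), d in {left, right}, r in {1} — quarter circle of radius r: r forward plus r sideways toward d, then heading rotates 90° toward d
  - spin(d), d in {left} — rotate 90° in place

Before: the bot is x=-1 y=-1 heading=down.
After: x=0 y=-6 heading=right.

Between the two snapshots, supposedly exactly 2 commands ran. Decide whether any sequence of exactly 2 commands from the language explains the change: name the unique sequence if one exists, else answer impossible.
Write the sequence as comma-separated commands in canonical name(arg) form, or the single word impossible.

key: running arc(left, 1) before straight(4) would end elsewhere — order is forced
t0: x=-1 y=-1 heading=down
t=1 straight(4) ⇒ x=-1 y=-5 heading=down
t=2 arc(left, 1) ⇒ x=0 y=-6 heading=right
no rival 2-sequence matches.

straight(4), arc(left, 1)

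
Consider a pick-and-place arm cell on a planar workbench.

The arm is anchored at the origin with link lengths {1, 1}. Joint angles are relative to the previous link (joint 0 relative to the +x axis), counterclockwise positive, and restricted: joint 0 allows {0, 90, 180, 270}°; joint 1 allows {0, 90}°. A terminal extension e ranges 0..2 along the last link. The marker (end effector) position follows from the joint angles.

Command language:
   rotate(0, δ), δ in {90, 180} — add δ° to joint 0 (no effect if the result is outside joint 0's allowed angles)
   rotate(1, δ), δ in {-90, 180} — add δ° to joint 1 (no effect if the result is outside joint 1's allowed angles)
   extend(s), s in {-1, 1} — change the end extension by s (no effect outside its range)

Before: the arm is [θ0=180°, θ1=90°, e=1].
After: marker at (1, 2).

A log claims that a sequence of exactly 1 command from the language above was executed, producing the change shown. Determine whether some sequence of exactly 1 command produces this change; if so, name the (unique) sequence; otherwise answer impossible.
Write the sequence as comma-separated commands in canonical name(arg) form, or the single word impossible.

rotate(0, 180)

initial: [θ0=180°, θ1=90°, e=1]
[1] after rotate(0, 180): [θ0=0°, θ1=90°, e=1]
no rival 1-sequence matches.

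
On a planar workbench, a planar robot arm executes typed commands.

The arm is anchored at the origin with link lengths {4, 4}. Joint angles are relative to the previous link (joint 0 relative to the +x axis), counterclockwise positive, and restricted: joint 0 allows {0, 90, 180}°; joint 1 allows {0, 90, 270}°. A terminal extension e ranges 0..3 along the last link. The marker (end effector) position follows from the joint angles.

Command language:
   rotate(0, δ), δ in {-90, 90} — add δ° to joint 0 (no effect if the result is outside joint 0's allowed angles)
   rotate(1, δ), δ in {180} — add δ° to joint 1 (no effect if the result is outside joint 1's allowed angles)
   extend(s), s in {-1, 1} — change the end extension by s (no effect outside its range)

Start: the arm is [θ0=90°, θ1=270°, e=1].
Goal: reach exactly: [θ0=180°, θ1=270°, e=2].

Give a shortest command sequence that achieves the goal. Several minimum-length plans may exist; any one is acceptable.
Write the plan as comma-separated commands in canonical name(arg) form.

begin: [θ0=90°, θ1=270°, e=1]
1. rotate(0, 90) → [θ0=180°, θ1=270°, e=1]
2. extend(1) → [θ0=180°, θ1=270°, e=2]
no 1-step plan works, so 2 is optimal.

rotate(0, 90), extend(1)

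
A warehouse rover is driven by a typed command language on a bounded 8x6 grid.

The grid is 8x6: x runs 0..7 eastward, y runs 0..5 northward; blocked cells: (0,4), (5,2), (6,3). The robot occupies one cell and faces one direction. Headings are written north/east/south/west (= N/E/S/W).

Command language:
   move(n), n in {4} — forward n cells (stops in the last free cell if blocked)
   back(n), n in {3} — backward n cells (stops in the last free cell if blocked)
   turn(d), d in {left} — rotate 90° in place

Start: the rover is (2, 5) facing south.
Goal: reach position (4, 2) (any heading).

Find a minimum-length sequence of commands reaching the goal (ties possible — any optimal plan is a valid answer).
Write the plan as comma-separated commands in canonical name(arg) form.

begin: (2, 5) facing south
step 1 (turn(left)): (2, 5) facing east
step 2 (turn(left)): (2, 5) facing north
step 3 (back(3)): (2, 2) facing north
step 4 (turn(left)): (2, 2) facing west
step 5 (back(3)): (4, 2) facing west
no 4-step plan works, so 5 is optimal.

turn(left), turn(left), back(3), turn(left), back(3)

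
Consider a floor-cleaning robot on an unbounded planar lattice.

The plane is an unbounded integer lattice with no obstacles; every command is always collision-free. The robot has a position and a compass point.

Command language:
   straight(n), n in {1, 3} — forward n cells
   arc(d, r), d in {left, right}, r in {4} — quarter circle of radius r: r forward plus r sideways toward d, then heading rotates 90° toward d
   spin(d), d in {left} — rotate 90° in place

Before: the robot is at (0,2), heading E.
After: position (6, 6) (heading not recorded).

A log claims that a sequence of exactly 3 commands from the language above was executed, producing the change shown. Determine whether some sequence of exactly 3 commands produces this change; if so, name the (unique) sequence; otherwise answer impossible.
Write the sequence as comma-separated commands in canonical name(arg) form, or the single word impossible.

key: running arc(left, 4) before straight(1) would end elsewhere — order is forced
start: at (0,2), heading E
t=1 straight(1) ⇒ at (1,2), heading E
t=2 straight(1) ⇒ at (2,2), heading E
t=3 arc(left, 4) ⇒ at (6,6), heading N
uniquely the one of 125 3-step routes that fits.

straight(1), straight(1), arc(left, 4)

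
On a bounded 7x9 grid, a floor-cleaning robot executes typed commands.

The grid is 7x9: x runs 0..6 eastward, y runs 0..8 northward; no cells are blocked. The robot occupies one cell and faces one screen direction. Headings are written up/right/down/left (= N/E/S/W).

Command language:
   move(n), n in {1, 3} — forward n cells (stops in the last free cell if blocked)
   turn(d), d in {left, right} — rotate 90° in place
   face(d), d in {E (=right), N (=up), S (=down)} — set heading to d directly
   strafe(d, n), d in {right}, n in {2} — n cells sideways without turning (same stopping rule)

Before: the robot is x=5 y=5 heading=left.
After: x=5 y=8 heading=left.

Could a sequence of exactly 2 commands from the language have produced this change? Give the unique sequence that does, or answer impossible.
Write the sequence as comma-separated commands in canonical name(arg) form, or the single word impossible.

strafe(right, 2), strafe(right, 2)

key: heading stays W — no command in the sequence turns
start: x=5 y=5 heading=left
1. strafe(right, 2) → x=5 y=7 heading=left
2. strafe(right, 2) → x=5 y=8 heading=left
uniquely the one of 64 2-step routes that fits.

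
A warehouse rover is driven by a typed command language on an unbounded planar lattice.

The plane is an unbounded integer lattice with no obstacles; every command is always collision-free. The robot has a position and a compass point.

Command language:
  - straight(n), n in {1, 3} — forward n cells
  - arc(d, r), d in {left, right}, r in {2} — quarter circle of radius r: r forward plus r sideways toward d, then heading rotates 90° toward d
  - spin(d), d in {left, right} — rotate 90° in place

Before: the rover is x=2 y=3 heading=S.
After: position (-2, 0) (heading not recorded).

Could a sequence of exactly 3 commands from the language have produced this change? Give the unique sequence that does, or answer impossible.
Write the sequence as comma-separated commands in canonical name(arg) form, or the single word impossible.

key: order matters: swapping straight(3) and arc(right, 2) lands elsewhere
from: x=2 y=3 heading=S
step 1 (straight(3)): x=2 y=0 heading=S
step 2 (arc(right, 2)): x=0 y=-2 heading=W
step 3 (arc(right, 2)): x=-2 y=0 heading=N
uniquely the one of 216 3-step routes that fits.

straight(3), arc(right, 2), arc(right, 2)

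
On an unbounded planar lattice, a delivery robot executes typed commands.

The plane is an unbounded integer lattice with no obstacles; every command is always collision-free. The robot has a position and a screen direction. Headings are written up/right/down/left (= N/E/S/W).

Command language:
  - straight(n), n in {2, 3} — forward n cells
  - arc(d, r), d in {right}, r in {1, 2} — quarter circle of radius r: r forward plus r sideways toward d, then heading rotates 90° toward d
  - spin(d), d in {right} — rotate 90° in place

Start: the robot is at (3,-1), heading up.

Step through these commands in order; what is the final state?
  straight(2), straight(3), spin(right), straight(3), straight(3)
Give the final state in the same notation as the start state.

at (9,4), heading right

begin: at (3,-1), heading up
step 1 (straight(2)): at (3,1), heading up
step 2 (straight(3)): at (3,4), heading up
step 3 (spin(right)): at (3,4), heading right
step 4 (straight(3)): at (6,4), heading right
step 5 (straight(3)): at (9,4), heading right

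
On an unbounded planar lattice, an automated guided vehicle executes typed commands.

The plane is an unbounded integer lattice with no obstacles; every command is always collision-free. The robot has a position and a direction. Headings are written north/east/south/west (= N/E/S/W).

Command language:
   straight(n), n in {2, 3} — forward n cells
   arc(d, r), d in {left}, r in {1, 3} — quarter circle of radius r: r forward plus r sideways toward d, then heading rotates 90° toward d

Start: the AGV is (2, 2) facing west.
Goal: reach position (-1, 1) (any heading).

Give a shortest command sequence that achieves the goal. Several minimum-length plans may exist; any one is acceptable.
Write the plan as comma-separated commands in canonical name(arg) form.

from: (2, 2) facing west
t=1 straight(2) ⇒ (0, 2) facing west
t=2 arc(left, 1) ⇒ (-1, 1) facing south
no 1-step plan works, so 2 is optimal.

straight(2), arc(left, 1)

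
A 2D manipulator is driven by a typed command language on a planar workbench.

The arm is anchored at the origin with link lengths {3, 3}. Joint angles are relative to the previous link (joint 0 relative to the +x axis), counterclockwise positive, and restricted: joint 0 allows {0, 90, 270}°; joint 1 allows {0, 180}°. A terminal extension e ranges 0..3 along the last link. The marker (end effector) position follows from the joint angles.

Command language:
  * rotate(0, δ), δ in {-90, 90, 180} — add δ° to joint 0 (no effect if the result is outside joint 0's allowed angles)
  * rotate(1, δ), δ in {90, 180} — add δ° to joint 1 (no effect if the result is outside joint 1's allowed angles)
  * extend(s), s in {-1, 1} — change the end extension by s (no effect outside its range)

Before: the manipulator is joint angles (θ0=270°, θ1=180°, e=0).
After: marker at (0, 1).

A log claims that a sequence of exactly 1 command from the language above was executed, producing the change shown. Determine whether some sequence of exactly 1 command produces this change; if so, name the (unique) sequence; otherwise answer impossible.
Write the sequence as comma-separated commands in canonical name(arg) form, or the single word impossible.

extend(1)

initial: joint angles (θ0=270°, θ1=180°, e=0)
[1] after extend(1): joint angles (θ0=270°, θ1=180°, e=1)
no rival 1-sequence matches.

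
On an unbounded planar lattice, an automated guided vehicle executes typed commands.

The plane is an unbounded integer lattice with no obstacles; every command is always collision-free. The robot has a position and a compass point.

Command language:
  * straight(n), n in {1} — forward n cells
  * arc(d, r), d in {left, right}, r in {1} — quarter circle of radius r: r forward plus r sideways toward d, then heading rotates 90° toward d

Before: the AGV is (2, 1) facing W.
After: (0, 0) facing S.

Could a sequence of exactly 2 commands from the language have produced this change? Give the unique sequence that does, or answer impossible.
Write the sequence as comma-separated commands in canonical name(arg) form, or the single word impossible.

straight(1), arc(left, 1)

key: running arc(left, 1) before straight(1) would end elsewhere — order is forced
t0: (2, 1) facing W
t=1 straight(1) ⇒ (1, 1) facing W
t=2 arc(left, 1) ⇒ (0, 0) facing S
uniquely the one of 9 2-step routes that fits.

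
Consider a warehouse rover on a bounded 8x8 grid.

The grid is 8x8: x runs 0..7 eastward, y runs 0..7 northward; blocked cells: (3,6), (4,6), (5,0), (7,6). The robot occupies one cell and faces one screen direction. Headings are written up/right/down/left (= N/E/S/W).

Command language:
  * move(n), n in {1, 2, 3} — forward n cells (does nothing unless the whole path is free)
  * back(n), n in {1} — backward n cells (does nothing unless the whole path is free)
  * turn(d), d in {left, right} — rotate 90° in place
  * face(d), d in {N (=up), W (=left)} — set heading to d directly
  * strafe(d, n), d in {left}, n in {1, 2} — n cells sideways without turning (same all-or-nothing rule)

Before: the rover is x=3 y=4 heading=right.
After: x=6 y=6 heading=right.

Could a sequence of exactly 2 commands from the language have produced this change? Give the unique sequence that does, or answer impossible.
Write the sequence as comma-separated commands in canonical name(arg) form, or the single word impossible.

move(3), strafe(left, 2)

key: order matters: swapping move(3) and strafe(left, 2) lands elsewhere
begin: x=3 y=4 heading=right
1. move(3) → x=6 y=4 heading=right
2. strafe(left, 2) → x=6 y=6 heading=right
all 100 alternatives checked — unique.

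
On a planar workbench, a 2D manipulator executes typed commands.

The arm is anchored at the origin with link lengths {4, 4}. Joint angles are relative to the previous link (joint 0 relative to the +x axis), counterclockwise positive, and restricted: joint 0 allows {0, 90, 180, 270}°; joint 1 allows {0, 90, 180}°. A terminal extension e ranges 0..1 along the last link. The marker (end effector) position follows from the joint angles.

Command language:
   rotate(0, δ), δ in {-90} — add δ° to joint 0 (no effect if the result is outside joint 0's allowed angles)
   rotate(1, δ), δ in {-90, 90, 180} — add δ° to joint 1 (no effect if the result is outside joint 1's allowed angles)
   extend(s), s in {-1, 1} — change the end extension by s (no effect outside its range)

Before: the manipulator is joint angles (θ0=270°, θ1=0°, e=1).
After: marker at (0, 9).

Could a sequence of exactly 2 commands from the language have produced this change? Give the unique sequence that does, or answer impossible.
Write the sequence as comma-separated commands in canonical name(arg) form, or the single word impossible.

t0: joint angles (θ0=270°, θ1=0°, e=1)
[1] after rotate(0, -90): joint angles (θ0=180°, θ1=0°, e=1)
[2] after rotate(0, -90): joint angles (θ0=90°, θ1=0°, e=1)
all 36 alternatives checked — unique.

rotate(0, -90), rotate(0, -90)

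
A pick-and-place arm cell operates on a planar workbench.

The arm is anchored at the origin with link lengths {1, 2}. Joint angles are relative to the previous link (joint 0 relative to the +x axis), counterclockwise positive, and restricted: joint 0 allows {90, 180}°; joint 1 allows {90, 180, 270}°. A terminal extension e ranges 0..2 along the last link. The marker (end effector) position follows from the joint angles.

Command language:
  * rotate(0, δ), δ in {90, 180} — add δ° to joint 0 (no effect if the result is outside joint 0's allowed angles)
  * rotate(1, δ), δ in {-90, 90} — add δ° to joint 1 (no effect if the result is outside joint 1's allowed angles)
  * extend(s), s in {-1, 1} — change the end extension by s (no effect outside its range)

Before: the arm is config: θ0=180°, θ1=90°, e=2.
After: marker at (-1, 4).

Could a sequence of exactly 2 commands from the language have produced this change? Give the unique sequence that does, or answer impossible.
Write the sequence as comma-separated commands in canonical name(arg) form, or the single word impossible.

start: config: θ0=180°, θ1=90°, e=2
1. rotate(1, 90) → config: θ0=180°, θ1=180°, e=2
2. rotate(1, 90) → config: θ0=180°, θ1=270°, e=2
no rival 2-sequence matches.

rotate(1, 90), rotate(1, 90)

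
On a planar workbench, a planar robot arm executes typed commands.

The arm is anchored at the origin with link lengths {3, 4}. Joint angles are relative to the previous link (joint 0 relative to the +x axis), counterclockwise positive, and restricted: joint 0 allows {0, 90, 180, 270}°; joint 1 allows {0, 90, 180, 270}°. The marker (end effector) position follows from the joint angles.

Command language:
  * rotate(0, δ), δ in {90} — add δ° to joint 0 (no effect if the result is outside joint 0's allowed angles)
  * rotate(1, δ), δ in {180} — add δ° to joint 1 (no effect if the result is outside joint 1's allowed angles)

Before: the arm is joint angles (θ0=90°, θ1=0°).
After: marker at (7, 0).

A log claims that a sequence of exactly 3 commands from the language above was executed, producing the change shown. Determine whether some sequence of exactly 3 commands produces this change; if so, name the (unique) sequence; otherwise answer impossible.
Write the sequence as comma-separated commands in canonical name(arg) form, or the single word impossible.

rotate(0, 90), rotate(0, 90), rotate(0, 90)

begin: joint angles (θ0=90°, θ1=0°)
1. rotate(0, 90) → joint angles (θ0=180°, θ1=0°)
2. rotate(0, 90) → joint angles (θ0=270°, θ1=0°)
3. rotate(0, 90) → joint angles (θ0=0°, θ1=0°)
all 8 alternatives checked — unique.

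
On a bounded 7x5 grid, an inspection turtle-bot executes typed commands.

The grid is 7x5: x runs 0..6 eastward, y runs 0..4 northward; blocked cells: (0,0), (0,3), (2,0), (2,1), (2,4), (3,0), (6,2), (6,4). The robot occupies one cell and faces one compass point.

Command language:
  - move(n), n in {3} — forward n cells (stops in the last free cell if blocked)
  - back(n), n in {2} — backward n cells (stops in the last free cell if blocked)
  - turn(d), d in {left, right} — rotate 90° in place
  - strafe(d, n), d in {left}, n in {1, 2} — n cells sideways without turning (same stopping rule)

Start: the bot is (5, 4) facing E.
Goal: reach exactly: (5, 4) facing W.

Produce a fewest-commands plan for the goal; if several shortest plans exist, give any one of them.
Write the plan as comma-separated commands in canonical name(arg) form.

from: (5, 4) facing E
[1] after turn(left): (5, 4) facing N
[2] after turn(left): (5, 4) facing W
no 1-step plan works, so 2 is optimal.

turn(left), turn(left)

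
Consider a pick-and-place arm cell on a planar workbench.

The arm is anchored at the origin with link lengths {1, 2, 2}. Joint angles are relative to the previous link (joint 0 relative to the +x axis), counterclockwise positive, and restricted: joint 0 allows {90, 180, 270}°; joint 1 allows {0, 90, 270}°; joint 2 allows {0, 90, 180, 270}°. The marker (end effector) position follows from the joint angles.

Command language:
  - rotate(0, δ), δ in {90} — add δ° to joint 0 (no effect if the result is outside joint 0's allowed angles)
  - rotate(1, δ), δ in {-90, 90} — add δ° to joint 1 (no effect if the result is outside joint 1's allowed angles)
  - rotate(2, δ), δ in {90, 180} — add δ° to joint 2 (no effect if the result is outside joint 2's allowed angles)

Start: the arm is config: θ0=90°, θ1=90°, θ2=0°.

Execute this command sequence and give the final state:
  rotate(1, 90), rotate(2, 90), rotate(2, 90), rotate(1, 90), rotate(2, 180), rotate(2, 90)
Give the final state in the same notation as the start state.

config: θ0=90°, θ1=90°, θ2=90°

t0: config: θ0=90°, θ1=90°, θ2=0°
[1] after rotate(1, 90): config: θ0=90°, θ1=90°, θ2=0°
[2] after rotate(2, 90): config: θ0=90°, θ1=90°, θ2=90°
[3] after rotate(2, 90): config: θ0=90°, θ1=90°, θ2=180°
[4] after rotate(1, 90): config: θ0=90°, θ1=90°, θ2=180°
[5] after rotate(2, 180): config: θ0=90°, θ1=90°, θ2=0°
[6] after rotate(2, 90): config: θ0=90°, θ1=90°, θ2=90°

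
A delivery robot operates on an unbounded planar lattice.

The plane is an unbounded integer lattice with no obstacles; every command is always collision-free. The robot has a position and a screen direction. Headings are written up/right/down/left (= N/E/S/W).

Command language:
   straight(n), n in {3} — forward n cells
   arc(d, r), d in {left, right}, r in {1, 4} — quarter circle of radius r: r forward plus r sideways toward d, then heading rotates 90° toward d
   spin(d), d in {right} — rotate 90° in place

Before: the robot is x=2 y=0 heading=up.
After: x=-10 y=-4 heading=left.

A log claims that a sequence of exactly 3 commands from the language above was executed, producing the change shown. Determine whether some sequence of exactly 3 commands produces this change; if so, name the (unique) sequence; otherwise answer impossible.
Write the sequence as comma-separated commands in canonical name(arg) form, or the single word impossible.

arc(left, 4), arc(left, 4), arc(right, 4)

key: cell and facing (now W) both changed — the 3 commands mix motion and turning
initial: x=2 y=0 heading=up
[1] after arc(left, 4): x=-2 y=4 heading=left
[2] after arc(left, 4): x=-6 y=0 heading=down
[3] after arc(right, 4): x=-10 y=-4 heading=left
no other 3-command option fits: unique.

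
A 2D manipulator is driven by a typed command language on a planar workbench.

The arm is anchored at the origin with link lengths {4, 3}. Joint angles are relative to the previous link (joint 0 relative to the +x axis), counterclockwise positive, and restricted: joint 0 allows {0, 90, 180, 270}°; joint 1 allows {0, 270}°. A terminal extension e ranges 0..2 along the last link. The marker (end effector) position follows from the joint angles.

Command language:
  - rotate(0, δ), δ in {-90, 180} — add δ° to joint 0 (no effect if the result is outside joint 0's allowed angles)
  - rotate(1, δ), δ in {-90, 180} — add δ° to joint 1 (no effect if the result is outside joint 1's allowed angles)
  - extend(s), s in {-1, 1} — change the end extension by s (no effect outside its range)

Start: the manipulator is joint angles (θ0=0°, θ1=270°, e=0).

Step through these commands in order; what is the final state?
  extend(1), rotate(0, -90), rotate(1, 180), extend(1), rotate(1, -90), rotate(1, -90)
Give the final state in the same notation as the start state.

joint angles (θ0=270°, θ1=270°, e=2)

start: joint angles (θ0=0°, θ1=270°, e=0)
step 1 (extend(1)): joint angles (θ0=0°, θ1=270°, e=1)
step 2 (rotate(0, -90)): joint angles (θ0=270°, θ1=270°, e=1)
step 3 (rotate(1, 180)): joint angles (θ0=270°, θ1=270°, e=1)
step 4 (extend(1)): joint angles (θ0=270°, θ1=270°, e=2)
step 5 (rotate(1, -90)): joint angles (θ0=270°, θ1=270°, e=2)
step 6 (rotate(1, -90)): joint angles (θ0=270°, θ1=270°, e=2)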